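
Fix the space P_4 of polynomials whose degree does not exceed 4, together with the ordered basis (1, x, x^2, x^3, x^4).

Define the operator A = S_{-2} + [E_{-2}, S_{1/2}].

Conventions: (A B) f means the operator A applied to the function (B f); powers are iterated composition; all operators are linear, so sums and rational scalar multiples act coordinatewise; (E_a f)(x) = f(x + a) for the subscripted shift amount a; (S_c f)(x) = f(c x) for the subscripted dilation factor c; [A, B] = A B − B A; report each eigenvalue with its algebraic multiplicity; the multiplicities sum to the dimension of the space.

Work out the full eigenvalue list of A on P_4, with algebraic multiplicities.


λ = -8 (multiplicity 1), λ = -2 (multiplicity 1), λ = 1 (multiplicity 1), λ = 4 (multiplicity 1), λ = 16 (multiplicity 1)

image of 1: 1
image of x: -2x + 1
image of x^2: 4x^2 + x - 3
image of x^3: -8x^3 + (3/4)x^2 - (9/2)x + 7
image of x^4: 16x^4 + (1/2)x^3 - (9/2)x^2 + 14x - 15
the matrix is upper triangular; its diagonal is (1, -2, 4, -8, 16)
for a triangular matrix the eigenvalues are the diagonal entries, with algebraic multiplicity their repetition count


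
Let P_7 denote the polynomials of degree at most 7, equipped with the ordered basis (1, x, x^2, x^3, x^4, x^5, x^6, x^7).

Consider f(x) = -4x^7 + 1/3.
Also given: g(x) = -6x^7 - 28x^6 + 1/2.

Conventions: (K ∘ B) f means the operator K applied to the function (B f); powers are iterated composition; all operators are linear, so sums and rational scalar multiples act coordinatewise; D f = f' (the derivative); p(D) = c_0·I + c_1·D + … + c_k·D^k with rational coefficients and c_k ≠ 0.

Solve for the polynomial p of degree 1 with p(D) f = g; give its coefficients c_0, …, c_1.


D^0 f = -4x^7 + 1/3
D^1 f = -28x^6
matching coefficients of g against c_0 f + c_1 Df + … from the top degree down determines the c_i
solution: c_0 = 3/2, c_1 = 1

c_0 = 3/2, c_1 = 1


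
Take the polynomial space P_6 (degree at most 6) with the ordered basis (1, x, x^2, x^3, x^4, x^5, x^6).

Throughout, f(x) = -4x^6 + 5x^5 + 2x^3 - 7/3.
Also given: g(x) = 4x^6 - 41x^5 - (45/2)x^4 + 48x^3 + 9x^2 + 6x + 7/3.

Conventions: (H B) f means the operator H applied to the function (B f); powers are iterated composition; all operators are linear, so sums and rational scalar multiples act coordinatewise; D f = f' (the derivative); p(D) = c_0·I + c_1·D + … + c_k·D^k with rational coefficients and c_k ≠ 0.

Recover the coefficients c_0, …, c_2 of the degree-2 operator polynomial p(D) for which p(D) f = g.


p(D) = -I + (3/2)·D + (1/2)·D^2, i.e. c_0 = -1, c_1 = 3/2, c_2 = 1/2

D^0 f = -4x^6 + 5x^5 + 2x^3 - 7/3
D^1 f = -24x^5 + 25x^4 + 6x^2
D^2 f = -120x^4 + 100x^3 + 12x
matching coefficients of g against c_0 f + c_1 Df + … from the top degree down determines the c_i
solution: c_0 = -1, c_1 = 3/2, c_2 = 1/2


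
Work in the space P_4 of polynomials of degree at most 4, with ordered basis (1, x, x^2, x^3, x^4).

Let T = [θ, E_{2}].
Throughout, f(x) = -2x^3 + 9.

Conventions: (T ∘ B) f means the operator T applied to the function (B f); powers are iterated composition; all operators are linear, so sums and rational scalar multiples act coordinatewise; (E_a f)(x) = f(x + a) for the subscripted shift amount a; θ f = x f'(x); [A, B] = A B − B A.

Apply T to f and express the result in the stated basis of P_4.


the image equals g(x) = 12x^2 + 48x + 48

E_{2} f = -2x^3 - 12x^2 - 24x - 7
θ E_{2} f = -6x^3 - 24x^2 - 24x
θ f = -6x^3
E_{2} θ f = -6x^3 - 36x^2 - 72x - 48
[θ, E_{2}] f = 12x^2 + 48x + 48


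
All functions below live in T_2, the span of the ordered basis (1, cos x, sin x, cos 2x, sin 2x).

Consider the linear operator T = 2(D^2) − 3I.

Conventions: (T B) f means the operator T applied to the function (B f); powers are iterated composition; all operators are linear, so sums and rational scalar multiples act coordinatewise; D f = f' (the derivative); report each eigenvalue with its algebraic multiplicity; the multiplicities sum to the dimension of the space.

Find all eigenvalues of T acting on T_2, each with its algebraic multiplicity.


image of 1: -3
image of cos x: -5cos x
image of sin x: -5sin x
image of cos 2x: -11cos 2x
image of sin 2x: -11sin 2x
the matrix is diagonal; its diagonal is (-3, -5, -5, -11, -11)
for a triangular matrix the eigenvalues are the diagonal entries, with algebraic multiplicity their repetition count

λ = -11 (multiplicity 2), λ = -5 (multiplicity 2), λ = -3 (multiplicity 1)


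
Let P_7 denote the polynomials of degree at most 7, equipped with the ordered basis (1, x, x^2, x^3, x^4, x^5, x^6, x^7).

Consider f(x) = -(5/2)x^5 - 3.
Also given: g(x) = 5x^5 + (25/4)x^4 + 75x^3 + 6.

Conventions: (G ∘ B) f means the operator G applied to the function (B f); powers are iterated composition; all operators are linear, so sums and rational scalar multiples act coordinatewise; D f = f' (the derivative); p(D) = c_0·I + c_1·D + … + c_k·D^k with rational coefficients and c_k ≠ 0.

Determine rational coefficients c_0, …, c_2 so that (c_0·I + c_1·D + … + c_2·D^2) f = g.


D^0 f = -(5/2)x^5 - 3
D^1 f = -(25/2)x^4
D^2 f = -50x^3
matching coefficients of g against c_0 f + c_1 Df + … from the top degree down determines the c_i
solution: c_0 = -2, c_1 = -1/2, c_2 = -3/2

c_0 = -2, c_1 = -1/2, c_2 = -3/2


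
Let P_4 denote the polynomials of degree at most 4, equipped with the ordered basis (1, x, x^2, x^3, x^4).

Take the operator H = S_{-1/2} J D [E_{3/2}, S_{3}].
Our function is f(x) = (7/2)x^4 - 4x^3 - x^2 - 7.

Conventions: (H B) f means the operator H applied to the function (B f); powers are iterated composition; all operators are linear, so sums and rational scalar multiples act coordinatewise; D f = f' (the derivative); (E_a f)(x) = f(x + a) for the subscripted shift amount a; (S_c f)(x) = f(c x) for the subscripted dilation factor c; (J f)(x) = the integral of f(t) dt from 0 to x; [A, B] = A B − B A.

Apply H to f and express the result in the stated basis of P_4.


S_{3} f = (567/2)x^4 - 108x^3 - 9x^2 - 7
E_{3/2} S_{3} f = (567/2)x^4 + 1593x^3 + (13329/4)x^2 + (12285/4)x + 33391/32
E_{3/2} f = (7/2)x^4 + 17x^3 + (113/4)x^2 + (69/4)x - 161/32
S_{3} E_{3/2} f = (567/2)x^4 + 459x^3 + (1017/4)x^2 + (207/4)x - 161/32
[E_{3/2}, S_{3}] f = 1134x^3 + 3078x^2 + (6039/2)x + 2097/2
D [E_{3/2}, S_{3}] f = 3402x^2 + 6156x + 6039/2
J D [E_{3/2}, S_{3}] f = 1134x^3 + 3078x^2 + (6039/2)x
S_{-1/2} J D [E_{3/2}, S_{3}] f = -(567/4)x^3 + (1539/2)x^2 - (6039/4)x

the result is g(x) = -(567/4)x^3 + (1539/2)x^2 - (6039/4)x


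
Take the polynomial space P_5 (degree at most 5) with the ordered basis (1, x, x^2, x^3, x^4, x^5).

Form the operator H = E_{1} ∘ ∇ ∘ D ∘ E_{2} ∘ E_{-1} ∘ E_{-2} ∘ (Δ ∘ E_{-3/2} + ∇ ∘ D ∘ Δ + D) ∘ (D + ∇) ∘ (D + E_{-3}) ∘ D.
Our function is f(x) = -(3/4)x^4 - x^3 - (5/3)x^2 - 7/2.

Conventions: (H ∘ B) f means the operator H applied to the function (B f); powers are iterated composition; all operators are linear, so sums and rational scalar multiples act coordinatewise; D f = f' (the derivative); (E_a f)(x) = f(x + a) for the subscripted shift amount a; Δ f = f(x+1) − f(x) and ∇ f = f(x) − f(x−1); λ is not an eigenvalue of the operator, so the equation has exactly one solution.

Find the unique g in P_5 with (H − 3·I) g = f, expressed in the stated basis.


write g with unknown coordinates in the stated basis and equate coefficients in (H − 3·I) g = f
solving from the highest basis element down gives g = (1/4)x^4 + (1/3)x^3 + (5/9)x^2 + 7/6
check: H g = 0
so H g − 3·g = -(3/4)x^4 - x^3 - (5/3)x^2 - 7/2 = f ✓

the result is g(x) = (1/4)x^4 + (1/3)x^3 + (5/9)x^2 + 7/6


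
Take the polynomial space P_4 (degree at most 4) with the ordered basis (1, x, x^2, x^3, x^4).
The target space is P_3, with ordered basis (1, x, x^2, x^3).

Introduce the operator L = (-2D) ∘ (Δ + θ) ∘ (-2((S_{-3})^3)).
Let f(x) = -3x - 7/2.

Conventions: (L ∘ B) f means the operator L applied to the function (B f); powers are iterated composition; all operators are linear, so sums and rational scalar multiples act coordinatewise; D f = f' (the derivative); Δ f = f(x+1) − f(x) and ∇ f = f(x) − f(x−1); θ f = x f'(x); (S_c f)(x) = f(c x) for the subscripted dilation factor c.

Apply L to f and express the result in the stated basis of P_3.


the image equals g(x) = 324

S_{-3} f = 9x - 7/2
S_{-3} S_{-3} f = -27x - 7/2
S_{-3} S_{-3} S_{-3} f = 81x - 7/2
(-2((S_{-3})^3)) f = -162x + 7
Δ (-2((S_{-3})^3)) f = -162
θ (-2((S_{-3})^3)) f = -162x
(Δ + θ) (-2((S_{-3})^3)) f = -162x - 162
D (Δ + θ) (-2((S_{-3})^3)) f = -162
(-2D) (Δ + θ) (-2((S_{-3})^3)) f = 324


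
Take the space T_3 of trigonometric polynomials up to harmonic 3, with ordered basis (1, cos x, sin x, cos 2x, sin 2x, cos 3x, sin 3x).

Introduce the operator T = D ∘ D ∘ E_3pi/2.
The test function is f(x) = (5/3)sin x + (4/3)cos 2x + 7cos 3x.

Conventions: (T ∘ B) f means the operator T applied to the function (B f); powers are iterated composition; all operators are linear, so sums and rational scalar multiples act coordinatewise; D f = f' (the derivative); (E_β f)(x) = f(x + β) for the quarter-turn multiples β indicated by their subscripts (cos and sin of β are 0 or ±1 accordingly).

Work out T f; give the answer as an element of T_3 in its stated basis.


E_3pi/2 f = -(5/3)cos x - (4/3)cos 2x - 7sin 3x
D E_3pi/2 f = (5/3)sin x + (8/3)sin 2x - 21cos 3x
D D E_3pi/2 f = (5/3)cos x + (16/3)cos 2x + 63sin 3x

the result is g(x) = (5/3)cos x + (16/3)cos 2x + 63sin 3x


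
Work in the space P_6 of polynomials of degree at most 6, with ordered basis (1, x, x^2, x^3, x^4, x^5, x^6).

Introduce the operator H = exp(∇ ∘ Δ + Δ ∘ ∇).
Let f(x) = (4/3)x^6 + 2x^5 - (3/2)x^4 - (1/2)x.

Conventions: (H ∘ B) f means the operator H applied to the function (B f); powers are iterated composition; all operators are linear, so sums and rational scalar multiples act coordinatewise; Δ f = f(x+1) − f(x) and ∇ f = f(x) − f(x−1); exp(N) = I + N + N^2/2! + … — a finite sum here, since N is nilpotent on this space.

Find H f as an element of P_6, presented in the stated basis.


order-1 term: 80x^4 + 80x^3 + 44x^2 + 40x - 2/3
order-2 term: 960x^2 + 480x + 248
order-3 term: 1280
the series for exp(∇ ∘ Δ + Δ ∘ ∇) f terminates at order 3
exp(∇ ∘ Δ + Δ ∘ ∇) f = (4/3)x^6 + 2x^5 + (157/2)x^4 + 80x^3 + 1004x^2 + (1039/2)x + 4582/3

the result is g(x) = (4/3)x^6 + 2x^5 + (157/2)x^4 + 80x^3 + 1004x^2 + (1039/2)x + 4582/3


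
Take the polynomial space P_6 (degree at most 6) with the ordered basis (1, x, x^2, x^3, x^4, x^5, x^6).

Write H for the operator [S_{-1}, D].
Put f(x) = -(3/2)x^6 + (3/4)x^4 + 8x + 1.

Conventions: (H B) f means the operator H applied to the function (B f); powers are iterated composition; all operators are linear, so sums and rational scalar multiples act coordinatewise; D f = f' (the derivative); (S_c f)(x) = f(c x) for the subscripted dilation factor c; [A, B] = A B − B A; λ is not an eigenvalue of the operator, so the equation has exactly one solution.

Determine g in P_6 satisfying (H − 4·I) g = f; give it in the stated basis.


the image equals g(x) = (3/8)x^6 - (9/8)x^5 - 3x^4 + 6x^3 + 9x^2 - 11x - 23/4

write g with unknown coordinates in the stated basis and equate coefficients in (H − 4·I) g = f
solving from the highest basis element down gives g = (3/8)x^6 - (9/8)x^5 - 3x^4 + 6x^3 + 9x^2 - 11x - 23/4
check: H g = -(9/2)x^5 - (45/4)x^4 + 24x^3 + 36x^2 - 36x - 22
so H g − 4·g = -(3/2)x^6 + (3/4)x^4 + 8x + 1 = f ✓


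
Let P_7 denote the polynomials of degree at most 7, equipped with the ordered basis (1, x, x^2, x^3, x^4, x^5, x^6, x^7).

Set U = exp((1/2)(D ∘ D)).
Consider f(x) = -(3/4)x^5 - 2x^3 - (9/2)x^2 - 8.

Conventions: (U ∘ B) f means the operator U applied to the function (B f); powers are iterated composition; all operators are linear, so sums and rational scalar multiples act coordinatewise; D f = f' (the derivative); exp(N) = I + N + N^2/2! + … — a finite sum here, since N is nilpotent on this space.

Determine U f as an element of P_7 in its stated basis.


order-1 term: -(15/2)x^3 - 6x - 9/2
order-2 term: -(45/4)x
the series for exp((1/2)(D ∘ D)) f terminates at order 2
exp((1/2)(D ∘ D)) f = -(3/4)x^5 - (19/2)x^3 - (9/2)x^2 - (69/4)x - 25/2

the result is g(x) = -(3/4)x^5 - (19/2)x^3 - (9/2)x^2 - (69/4)x - 25/2


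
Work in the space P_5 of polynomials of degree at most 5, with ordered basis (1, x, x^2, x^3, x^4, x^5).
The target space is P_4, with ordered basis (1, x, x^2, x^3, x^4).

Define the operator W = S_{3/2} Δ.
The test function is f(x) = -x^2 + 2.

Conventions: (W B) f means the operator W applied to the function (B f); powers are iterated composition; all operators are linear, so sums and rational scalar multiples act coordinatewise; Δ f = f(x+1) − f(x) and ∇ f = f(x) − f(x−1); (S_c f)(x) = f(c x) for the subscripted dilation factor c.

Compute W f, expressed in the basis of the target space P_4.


Δ f = -2x - 1
S_{3/2} Δ f = -3x - 1

the image equals g(x) = -3x - 1


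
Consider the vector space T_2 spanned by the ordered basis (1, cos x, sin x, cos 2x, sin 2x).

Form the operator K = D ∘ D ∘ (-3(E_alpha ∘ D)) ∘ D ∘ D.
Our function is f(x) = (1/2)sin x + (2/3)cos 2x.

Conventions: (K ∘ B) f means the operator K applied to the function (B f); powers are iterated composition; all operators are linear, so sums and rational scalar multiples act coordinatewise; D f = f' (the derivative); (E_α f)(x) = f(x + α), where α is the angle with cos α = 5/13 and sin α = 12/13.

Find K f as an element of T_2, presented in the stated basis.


the result is g(x) = -(15/26)cos x + (18/13)sin x + (7680/169)cos 2x - (7616/169)sin 2x

D f = (1/2)cos x - (4/3)sin 2x
D D f = -(1/2)sin x - (8/3)cos 2x
D (D ∘ D) f = -(1/2)cos x + (16/3)sin 2x
E_alpha D (D ∘ D) f = -(5/26)cos x + (6/13)sin x + (640/169)cos 2x - (1904/507)sin 2x
(-3(E_alpha ∘ D)) (D ∘ D) f = (15/26)cos x - (18/13)sin x - (1920/169)cos 2x + (1904/169)sin 2x
D (-3(E_alpha ∘ D)) (D ∘ D) f = -(18/13)cos x - (15/26)sin x + (3808/169)cos 2x + (3840/169)sin 2x
D D (-3(E_alpha ∘ D)) (D ∘ D) f = -(15/26)cos x + (18/13)sin x + (7680/169)cos 2x - (7616/169)sin 2x


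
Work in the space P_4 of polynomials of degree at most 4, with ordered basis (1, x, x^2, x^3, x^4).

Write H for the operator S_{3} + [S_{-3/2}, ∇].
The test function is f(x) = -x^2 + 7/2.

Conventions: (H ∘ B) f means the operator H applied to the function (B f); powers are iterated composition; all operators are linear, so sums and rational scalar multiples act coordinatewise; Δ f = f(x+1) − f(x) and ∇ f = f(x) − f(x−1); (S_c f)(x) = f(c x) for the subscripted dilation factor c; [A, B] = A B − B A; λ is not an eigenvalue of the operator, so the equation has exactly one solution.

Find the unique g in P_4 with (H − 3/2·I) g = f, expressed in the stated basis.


write g with unknown coordinates in the stated basis and equate coefficients in (H − 3/2·I) g = f
solving from the highest basis element down gives g = -(2/15)x^2 - (2/3)x - 32/3
check: H g = -(6/5)x^2 - x - 25/2
so H g − 3/2·g = -x^2 + 7/2 = f ✓

g(x) = -(2/15)x^2 - (2/3)x - 32/3


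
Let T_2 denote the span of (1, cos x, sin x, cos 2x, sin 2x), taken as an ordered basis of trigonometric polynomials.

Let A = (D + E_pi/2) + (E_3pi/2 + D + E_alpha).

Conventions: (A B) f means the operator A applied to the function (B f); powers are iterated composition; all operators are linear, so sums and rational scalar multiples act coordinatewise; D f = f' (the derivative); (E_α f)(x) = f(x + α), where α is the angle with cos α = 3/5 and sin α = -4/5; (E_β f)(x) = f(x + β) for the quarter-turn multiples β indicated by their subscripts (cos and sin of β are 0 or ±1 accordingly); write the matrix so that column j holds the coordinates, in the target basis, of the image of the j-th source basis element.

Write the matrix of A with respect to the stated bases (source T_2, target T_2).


the matrix is [[3, 0, 0, 0, 0]; [0, 3/5, 6/5, 0, 0]; [0, -6/5, 3/5, 0, 0]; [0, 0, 0, -57/25, 76/25]; [0, 0, 0, -76/25, -57/25]] (rows listed top to bottom)

image of 1: 3
image of cos x: (3/5)cos x - (6/5)sin x
image of sin x: (6/5)cos x + (3/5)sin x
image of cos 2x: -(57/25)cos 2x - (76/25)sin 2x
image of sin 2x: (76/25)cos 2x - (57/25)sin 2x
each image's coordinates form column j of the matrix


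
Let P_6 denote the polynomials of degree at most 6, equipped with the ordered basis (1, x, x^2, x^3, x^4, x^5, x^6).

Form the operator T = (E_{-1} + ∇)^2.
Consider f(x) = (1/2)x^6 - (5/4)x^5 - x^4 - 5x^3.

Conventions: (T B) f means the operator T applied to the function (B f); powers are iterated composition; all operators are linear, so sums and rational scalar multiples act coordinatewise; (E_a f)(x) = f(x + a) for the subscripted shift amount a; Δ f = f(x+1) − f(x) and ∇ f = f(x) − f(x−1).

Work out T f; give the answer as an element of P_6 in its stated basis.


the result is g(x) = (1/2)x^6 - (5/4)x^5 - x^4 - 5x^3

E_{-1} f = (1/2)x^6 - (17/4)x^5 + (51/4)x^4 - (47/2)x^3 + 29x^2 - (81/4)x + 23/4
∇ f = 3x^5 - (55/4)x^4 + (37/2)x^3 - 29x^2 + (81/4)x - 23/4
(E_{-1} + ∇) f = (1/2)x^6 - (5/4)x^5 - x^4 - 5x^3
E_{-1} (E_{-1} + ∇) f = (1/2)x^6 - (17/4)x^5 + (51/4)x^4 - (47/2)x^3 + 29x^2 - (81/4)x + 23/4
∇ (E_{-1} + ∇) f = 3x^5 - (55/4)x^4 + (37/2)x^3 - 29x^2 + (81/4)x - 23/4
(E_{-1} + ∇) (E_{-1} + ∇) f = (1/2)x^6 - (5/4)x^5 - x^4 - 5x^3


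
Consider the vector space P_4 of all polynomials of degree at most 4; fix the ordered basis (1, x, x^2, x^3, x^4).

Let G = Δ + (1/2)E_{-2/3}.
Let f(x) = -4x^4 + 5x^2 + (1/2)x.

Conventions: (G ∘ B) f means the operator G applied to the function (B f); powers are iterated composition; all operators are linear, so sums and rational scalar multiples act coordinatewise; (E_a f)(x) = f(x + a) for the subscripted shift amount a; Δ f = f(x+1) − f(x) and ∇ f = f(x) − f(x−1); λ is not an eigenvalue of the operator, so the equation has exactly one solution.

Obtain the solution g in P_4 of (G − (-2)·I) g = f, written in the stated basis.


write g with unknown coordinates in the stated basis and equate coefficients in (G − (-2)·I) g = f
solving from the highest basis element down gives g = -(8/5)x^4 + (128/75)x^3 + (666/125)x^2 - (50017/16875)x - 47608/28125
check: G g = -(4/5)x^4 - (256/75)x^3 - (707/125)x^2 + (216943/33750)x + 95216/28125
so G g − (-2)·g = -4x^4 + 5x^2 + (1/2)x = f ✓

g(x) = -(8/5)x^4 + (128/75)x^3 + (666/125)x^2 - (50017/16875)x - 47608/28125


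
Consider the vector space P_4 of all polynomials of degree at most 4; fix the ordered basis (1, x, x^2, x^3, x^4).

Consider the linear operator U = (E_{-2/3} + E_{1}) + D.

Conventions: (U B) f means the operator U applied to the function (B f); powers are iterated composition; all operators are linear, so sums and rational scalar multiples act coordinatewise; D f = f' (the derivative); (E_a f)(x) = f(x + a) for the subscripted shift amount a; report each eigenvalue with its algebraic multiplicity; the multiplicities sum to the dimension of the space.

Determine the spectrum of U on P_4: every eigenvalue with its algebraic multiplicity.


image of 1: 2
image of x: 2x + 4/3
image of x^2: 2x^2 + (8/3)x + 13/9
image of x^3: 2x^3 + 4x^2 + (13/3)x + 19/27
image of x^4: 2x^4 + (16/3)x^3 + (26/3)x^2 + (76/27)x + 97/81
the matrix is upper triangular; its diagonal is (2, 2, 2, 2, 2)
for a triangular matrix the eigenvalues are the diagonal entries, with algebraic multiplicity their repetition count

λ = 2 (multiplicity 5)


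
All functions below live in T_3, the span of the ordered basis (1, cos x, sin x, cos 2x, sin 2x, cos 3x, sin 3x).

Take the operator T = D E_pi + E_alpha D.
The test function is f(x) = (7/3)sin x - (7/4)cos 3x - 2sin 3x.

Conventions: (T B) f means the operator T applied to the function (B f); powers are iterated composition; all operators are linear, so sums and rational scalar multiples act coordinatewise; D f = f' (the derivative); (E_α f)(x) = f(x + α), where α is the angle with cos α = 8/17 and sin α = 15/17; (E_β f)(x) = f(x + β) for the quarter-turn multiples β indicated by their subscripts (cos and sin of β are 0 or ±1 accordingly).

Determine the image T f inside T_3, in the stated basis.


E_pi f = -(7/3)sin x + (7/4)cos 3x + 2sin 3x
D E_pi f = -(7/3)cos x + 6cos 3x - (21/4)sin 3x
D f = (7/3)cos x - 6cos 3x + (21/4)sin 3x
E_alpha D f = (56/51)cos x - (35/17)sin x + (106917/19652)cos 3x - (28632/4913)sin 3x
(D E_pi + E_alpha D) f = -(21/17)cos x - (35/17)sin x + (224829/19652)cos 3x - (217701/19652)sin 3x

the result is g(x) = -(21/17)cos x - (35/17)sin x + (224829/19652)cos 3x - (217701/19652)sin 3x


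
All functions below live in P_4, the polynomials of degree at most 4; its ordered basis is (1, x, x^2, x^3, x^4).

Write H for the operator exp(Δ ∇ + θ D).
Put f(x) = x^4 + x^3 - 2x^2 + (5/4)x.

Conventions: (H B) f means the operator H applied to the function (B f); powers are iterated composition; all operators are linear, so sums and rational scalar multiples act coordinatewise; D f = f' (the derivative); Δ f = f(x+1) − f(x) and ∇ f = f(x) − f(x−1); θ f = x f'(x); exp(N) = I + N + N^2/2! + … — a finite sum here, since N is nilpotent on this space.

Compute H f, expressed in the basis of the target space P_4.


the result is g(x) = x^4 + 13x^3 + 52x^2 + (325/4)x + 40

order-1 term: 12x^3 + 18x^2 + 2x - 2
order-2 term: 36x^2 + 54x + 18
order-3 term: 24x + 24
the series for exp(Δ ∇ + θ D) f terminates at order 3
exp(Δ ∇ + θ D) f = x^4 + 13x^3 + 52x^2 + (325/4)x + 40


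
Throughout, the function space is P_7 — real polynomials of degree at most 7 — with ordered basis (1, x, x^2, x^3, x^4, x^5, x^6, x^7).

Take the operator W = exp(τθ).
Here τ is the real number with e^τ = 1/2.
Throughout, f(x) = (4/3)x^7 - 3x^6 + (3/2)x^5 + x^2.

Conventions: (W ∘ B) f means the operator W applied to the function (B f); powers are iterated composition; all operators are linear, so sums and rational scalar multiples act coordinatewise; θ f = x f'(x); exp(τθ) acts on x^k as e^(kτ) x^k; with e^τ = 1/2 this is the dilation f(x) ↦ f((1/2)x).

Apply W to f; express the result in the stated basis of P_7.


g(x) = (1/96)x^7 - (3/64)x^6 + (3/64)x^5 + (1/4)x^2

exp(τθ) x^k = e^(kτ) x^k; with e^τ = 1/2 this sends x^k to (1/2)^k x^k
x^2 ↦ 1/4 x^2
x^5 ↦ 1/32 x^5
x^6 ↦ 1/64 x^6
x^7 ↦ 1/128 x^7
applying this coordinatewise to f: exp(τθ) f = (1/96)x^7 - (3/64)x^6 + (3/64)x^5 + (1/4)x^2


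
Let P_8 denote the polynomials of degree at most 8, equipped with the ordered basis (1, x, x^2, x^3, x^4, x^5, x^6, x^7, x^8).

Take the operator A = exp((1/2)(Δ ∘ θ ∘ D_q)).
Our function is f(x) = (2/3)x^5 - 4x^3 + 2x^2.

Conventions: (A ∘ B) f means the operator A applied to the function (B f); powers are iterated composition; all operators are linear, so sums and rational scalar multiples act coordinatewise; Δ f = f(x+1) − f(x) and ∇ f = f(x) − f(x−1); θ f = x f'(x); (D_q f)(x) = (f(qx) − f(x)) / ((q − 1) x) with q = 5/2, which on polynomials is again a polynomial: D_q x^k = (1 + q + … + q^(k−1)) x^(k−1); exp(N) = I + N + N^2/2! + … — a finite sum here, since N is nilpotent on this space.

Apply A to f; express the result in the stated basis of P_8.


the result is g(x) = (2/3)x^5 + (1019/3)x^3 + (1035/2)x^2 + (43397/12)x + 104489/48

order-1 term: (1031/3)x^3 + (1031/2)x^2 + (797/3)x + 605/12
order-2 term: (13403/4)x + 34023/16
the series for exp((1/2)(Δ ∘ θ ∘ D_q)) f terminates at order 2
exp((1/2)(Δ ∘ θ ∘ D_q)) f = (2/3)x^5 + (1019/3)x^3 + (1035/2)x^2 + (43397/12)x + 104489/48


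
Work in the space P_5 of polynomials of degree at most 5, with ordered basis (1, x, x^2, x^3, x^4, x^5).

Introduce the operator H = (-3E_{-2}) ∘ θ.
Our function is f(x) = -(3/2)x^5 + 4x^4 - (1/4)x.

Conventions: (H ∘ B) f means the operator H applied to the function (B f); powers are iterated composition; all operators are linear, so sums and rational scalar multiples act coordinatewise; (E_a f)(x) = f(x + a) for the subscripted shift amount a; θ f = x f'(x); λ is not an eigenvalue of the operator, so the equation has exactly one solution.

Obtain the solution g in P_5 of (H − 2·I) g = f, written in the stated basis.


g(x) = (3/34)x^5 + (157/238)x^4 + (1236/1309)x^3 - (774/187)x^2 - (56167/5236)x + 48843/5236

write g with unknown coordinates in the stated basis and equate coefficients in (H − 2·I) g = f
solving from the highest basis element down gives g = (3/34)x^5 + (157/238)x^4 + (1236/1309)x^3 - (774/187)x^2 - (56167/5236)x + 48843/5236
check: H g = -(45/34)x^5 + (633/119)x^4 + (2472/1309)x^3 - (1548/187)x^2 - (113643/5236)x + 48843/2618
so H g − 2·g = -(3/2)x^5 + 4x^4 - (1/4)x = f ✓


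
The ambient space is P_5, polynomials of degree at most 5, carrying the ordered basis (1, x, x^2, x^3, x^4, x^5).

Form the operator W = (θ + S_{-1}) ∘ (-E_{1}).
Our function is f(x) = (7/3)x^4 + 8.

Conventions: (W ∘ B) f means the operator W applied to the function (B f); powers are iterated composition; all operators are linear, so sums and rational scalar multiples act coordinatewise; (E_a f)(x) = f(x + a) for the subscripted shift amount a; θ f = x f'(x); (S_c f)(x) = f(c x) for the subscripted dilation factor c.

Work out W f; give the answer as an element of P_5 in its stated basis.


the image equals g(x) = -(35/3)x^4 - (56/3)x^3 - 42x^2 - 31/3

E_{1} f = (7/3)x^4 + (28/3)x^3 + 14x^2 + (28/3)x + 31/3
(-E_{1}) f = -(7/3)x^4 - (28/3)x^3 - 14x^2 - (28/3)x - 31/3
θ (-E_{1}) f = -(28/3)x^4 - 28x^3 - 28x^2 - (28/3)x
S_{-1} (-E_{1}) f = -(7/3)x^4 + (28/3)x^3 - 14x^2 + (28/3)x - 31/3
(θ + S_{-1}) (-E_{1}) f = -(35/3)x^4 - (56/3)x^3 - 42x^2 - 31/3


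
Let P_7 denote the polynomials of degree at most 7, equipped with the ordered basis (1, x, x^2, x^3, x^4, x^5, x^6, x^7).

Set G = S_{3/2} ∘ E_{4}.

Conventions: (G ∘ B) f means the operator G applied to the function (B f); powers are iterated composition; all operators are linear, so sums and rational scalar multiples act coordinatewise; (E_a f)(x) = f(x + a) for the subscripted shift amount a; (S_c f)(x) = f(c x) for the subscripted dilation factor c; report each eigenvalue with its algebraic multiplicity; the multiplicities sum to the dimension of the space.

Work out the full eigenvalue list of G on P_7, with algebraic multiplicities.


image of 1: 1
image of x: (3/2)x + 4
image of x^2: (9/4)x^2 + 12x + 16
image of x^3: (27/8)x^3 + 27x^2 + 72x + 64
image of x^4: (81/16)x^4 + 54x^3 + 216x^2 + 384x + 256
image of x^5: (243/32)x^5 + (405/4)x^4 + 540x^3 + 1440x^2 + 1920x + 1024
image of x^6: (729/64)x^6 + (729/4)x^5 + 1215x^4 + 4320x^3 + 8640x^2 + 9216x + 4096
image of x^7: (2187/128)x^7 + (5103/16)x^6 + (5103/2)x^5 + 11340x^4 + 30240x^3 + 48384x^2 + 43008x + 16384
the matrix is upper triangular; its diagonal is (1, 3/2, 9/4, 27/8, 81/16, 243/32, 729/64, 2187/128)
for a triangular matrix the eigenvalues are the diagonal entries, with algebraic multiplicity their repetition count

λ = 1 (multiplicity 1), λ = 3/2 (multiplicity 1), λ = 9/4 (multiplicity 1), λ = 27/8 (multiplicity 1), λ = 81/16 (multiplicity 1), λ = 243/32 (multiplicity 1), λ = 729/64 (multiplicity 1), λ = 2187/128 (multiplicity 1)


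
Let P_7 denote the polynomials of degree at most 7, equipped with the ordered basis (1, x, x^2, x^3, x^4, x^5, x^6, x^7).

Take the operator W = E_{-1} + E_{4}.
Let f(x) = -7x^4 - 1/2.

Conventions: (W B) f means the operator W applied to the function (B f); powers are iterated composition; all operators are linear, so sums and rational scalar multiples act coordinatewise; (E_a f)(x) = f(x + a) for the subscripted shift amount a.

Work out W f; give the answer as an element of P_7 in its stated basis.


g(x) = -14x^4 - 84x^3 - 714x^2 - 1764x - 1800

E_{-1} f = -7x^4 + 28x^3 - 42x^2 + 28x - 15/2
E_{4} f = -7x^4 - 112x^3 - 672x^2 - 1792x - 3585/2
(E_{-1} + E_{4}) f = -14x^4 - 84x^3 - 714x^2 - 1764x - 1800


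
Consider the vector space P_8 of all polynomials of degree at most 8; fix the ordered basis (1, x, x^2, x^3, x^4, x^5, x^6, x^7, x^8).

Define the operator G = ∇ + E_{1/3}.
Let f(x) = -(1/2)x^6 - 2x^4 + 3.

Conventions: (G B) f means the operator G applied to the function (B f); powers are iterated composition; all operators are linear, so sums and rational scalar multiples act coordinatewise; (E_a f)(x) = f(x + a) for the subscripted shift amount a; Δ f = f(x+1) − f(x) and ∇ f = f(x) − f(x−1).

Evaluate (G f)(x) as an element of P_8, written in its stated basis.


∇ f = -3x^5 + (15/2)x^4 - 18x^3 + (39/2)x^2 - 11x + 5/2
E_{1/3} f = -(1/2)x^6 - x^5 - (17/6)x^4 - (82/27)x^3 - (77/54)x^2 - (25/81)x + 4337/1458
(∇ + E_{1/3}) f = -(1/2)x^6 - 4x^5 + (14/3)x^4 - (568/27)x^3 + (488/27)x^2 - (916/81)x + 3991/729

the image equals g(x) = -(1/2)x^6 - 4x^5 + (14/3)x^4 - (568/27)x^3 + (488/27)x^2 - (916/81)x + 3991/729


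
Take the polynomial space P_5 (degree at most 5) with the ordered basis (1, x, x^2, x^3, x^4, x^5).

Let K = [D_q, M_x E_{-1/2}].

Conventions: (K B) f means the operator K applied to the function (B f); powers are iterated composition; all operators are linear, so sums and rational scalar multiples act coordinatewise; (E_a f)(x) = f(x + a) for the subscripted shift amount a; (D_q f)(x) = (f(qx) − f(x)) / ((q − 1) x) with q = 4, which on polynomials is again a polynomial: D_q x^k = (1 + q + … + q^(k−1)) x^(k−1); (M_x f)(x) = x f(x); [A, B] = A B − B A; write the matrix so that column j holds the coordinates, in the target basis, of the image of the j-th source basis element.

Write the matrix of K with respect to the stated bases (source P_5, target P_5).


image of 1: 1
image of x: 4x - 1/2
image of x^2: 16x^2 - (5/2)x + 1/4
image of x^3: 64x^3 - (21/2)x^2 - (3/2)x - 1/8
image of x^4: 256x^4 - (85/2)x^3 - (129/4)x^2 + (65/8)x + 1/16
image of x^5: 1024x^5 - (341/2)x^4 - 299x^3 + (577/4)x^2 - (79/4)x - 1/32
each image's coordinates form column j of the matrix

the matrix is [[1, -1/2, 1/4, -1/8, 1/16, -1/32]; [0, 4, -5/2, -3/2, 65/8, -79/4]; [0, 0, 16, -21/2, -129/4, 577/4]; [0, 0, 0, 64, -85/2, -299]; [0, 0, 0, 0, 256, -341/2]; [0, 0, 0, 0, 0, 1024]] (rows listed top to bottom)


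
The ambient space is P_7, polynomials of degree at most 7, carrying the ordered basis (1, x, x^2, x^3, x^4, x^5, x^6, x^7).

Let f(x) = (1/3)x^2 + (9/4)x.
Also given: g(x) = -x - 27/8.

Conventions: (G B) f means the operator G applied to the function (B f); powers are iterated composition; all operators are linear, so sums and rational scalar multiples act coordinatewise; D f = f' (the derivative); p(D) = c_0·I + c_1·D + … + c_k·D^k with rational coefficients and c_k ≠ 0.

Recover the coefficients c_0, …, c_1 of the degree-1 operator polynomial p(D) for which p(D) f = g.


D^0 f = (1/3)x^2 + (9/4)x
D^1 f = (2/3)x + 9/4
matching coefficients of g against c_0 f + c_1 Df + … from the top degree down determines the c_i
solution: c_0 = 0, c_1 = -3/2

p(D) = -(3/2)·D, i.e. c_0 = 0, c_1 = -3/2


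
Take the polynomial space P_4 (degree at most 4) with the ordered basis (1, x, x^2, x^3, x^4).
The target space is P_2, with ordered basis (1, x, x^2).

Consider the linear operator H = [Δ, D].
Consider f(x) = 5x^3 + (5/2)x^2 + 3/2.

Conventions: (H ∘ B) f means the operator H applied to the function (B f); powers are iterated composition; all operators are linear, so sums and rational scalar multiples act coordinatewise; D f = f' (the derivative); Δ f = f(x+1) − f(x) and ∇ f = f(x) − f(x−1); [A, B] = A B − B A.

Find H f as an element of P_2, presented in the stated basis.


the result is g(x) = 0

D f = 15x^2 + 5x
Δ D f = 30x + 20
Δ f = 15x^2 + 20x + 15/2
D Δ f = 30x + 20
[Δ, D] f = 0


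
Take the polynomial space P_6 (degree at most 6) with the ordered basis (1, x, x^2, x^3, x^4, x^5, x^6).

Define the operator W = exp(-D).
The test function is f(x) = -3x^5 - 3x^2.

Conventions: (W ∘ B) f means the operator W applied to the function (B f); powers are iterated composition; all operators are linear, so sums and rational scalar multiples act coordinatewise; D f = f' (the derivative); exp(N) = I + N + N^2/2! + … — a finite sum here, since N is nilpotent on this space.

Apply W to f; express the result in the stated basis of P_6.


g(x) = -3x^5 + 15x^4 - 30x^3 + 27x^2 - 9x

order-1 term: 15x^4 + 6x
order-2 term: -30x^3 - 3
order-3 term: 30x^2
order-4 term: -15x
order-5 term: 3
the series for exp(-D) f terminates at order 5
exp(-D) f = -3x^5 + 15x^4 - 30x^3 + 27x^2 - 9x


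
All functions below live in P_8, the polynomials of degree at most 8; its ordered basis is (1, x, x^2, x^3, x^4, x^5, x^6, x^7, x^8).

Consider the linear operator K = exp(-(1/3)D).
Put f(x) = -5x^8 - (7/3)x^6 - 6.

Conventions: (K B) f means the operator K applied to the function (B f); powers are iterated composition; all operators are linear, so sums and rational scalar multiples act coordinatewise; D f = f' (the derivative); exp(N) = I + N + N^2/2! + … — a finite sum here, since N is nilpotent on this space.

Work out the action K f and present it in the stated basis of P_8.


order-1 term: (40/3)x^7 + (14/3)x^5
order-2 term: -(140/9)x^6 - (35/9)x^4
order-3 term: (280/27)x^5 + (140/81)x^3
order-4 term: -(350/81)x^4 - (35/81)x^2
order-5 term: (280/243)x^3 + (14/243)x
order-6 term: -(140/729)x^2 - 7/2187
order-7 term: (40/2187)x
order-8 term: -5/6561
the series for exp(-(1/3)D) f terminates at order 8
exp(-(1/3)D) f = -5x^8 + (40/3)x^7 - (161/9)x^6 + (406/27)x^5 - (665/81)x^4 + (700/243)x^3 - (455/729)x^2 + (166/2187)x - 39392/6561

g(x) = -5x^8 + (40/3)x^7 - (161/9)x^6 + (406/27)x^5 - (665/81)x^4 + (700/243)x^3 - (455/729)x^2 + (166/2187)x - 39392/6561


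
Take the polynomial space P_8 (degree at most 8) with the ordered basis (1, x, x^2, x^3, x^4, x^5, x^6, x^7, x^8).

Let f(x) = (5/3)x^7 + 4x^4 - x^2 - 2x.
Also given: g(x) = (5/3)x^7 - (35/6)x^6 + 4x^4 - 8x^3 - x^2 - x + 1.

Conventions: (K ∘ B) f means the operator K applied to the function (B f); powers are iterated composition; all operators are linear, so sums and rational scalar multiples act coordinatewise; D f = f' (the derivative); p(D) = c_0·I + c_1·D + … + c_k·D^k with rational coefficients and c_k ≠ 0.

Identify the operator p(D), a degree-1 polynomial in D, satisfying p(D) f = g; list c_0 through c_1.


D^0 f = (5/3)x^7 + 4x^4 - x^2 - 2x
D^1 f = (35/3)x^6 + 16x^3 - 2x - 2
matching coefficients of g against c_0 f + c_1 Df + … from the top degree down determines the c_i
solution: c_0 = 1, c_1 = -1/2

c_0 = 1, c_1 = -1/2


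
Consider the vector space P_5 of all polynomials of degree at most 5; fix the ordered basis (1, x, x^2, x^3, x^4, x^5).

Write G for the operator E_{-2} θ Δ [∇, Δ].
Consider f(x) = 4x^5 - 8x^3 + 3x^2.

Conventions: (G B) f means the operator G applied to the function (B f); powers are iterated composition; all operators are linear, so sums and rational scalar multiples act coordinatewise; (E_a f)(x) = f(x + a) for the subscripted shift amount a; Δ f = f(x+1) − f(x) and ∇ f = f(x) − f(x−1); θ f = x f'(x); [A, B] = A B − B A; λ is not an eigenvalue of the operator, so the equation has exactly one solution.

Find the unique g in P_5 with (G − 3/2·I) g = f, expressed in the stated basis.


write g with unknown coordinates in the stated basis and equate coefficients in (G − 3/2·I) g = f
solving from the highest basis element down gives g = -(8/3)x^5 + (16/3)x^3 - 2x^2
check: G g = 0
so G g − 3/2·g = 4x^5 - 8x^3 + 3x^2 = f ✓

the image equals g(x) = -(8/3)x^5 + (16/3)x^3 - 2x^2


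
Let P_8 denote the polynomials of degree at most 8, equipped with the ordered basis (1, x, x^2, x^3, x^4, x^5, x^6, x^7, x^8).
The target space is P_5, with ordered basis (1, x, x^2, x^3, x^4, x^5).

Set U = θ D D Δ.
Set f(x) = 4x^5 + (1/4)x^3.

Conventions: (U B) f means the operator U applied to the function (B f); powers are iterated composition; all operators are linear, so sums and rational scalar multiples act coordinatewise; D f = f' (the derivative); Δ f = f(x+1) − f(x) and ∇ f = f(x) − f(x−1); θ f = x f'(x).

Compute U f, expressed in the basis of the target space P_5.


the image equals g(x) = 480x^2 + 240x

Δ f = 20x^4 + 40x^3 + (163/4)x^2 + (83/4)x + 17/4
D Δ f = 80x^3 + 120x^2 + (163/2)x + 83/4
D D Δ f = 240x^2 + 240x + 163/2
θ D D Δ f = 480x^2 + 240x


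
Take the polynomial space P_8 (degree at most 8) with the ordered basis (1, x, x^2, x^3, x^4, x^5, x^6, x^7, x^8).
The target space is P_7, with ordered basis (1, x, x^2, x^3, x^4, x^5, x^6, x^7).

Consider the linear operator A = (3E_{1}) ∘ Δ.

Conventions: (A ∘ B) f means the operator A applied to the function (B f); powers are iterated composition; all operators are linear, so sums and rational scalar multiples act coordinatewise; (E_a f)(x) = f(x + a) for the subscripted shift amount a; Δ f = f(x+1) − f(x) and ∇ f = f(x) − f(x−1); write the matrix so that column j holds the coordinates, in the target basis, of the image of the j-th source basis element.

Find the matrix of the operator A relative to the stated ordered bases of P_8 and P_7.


the matrix is [[0, 3, 9, 21, 45, 93, 189, 381, 765]; [0, 0, 6, 27, 84, 225, 558, 1323, 3048]; [0, 0, 0, 9, 54, 210, 675, 1953, 5292]; [0, 0, 0, 0, 12, 90, 420, 1575, 5208]; [0, 0, 0, 0, 0, 15, 135, 735, 3150]; [0, 0, 0, 0, 0, 0, 18, 189, 1176]; [0, 0, 0, 0, 0, 0, 0, 21, 252]; [0, 0, 0, 0, 0, 0, 0, 0, 24]] (rows listed top to bottom)

image of 1: 0
image of x: 3
image of x^2: 6x + 9
image of x^3: 9x^2 + 27x + 21
image of x^4: 12x^3 + 54x^2 + 84x + 45
image of x^5: 15x^4 + 90x^3 + 210x^2 + 225x + 93
image of x^6: 18x^5 + 135x^4 + 420x^3 + 675x^2 + 558x + 189
image of x^7: 21x^6 + 189x^5 + 735x^4 + 1575x^3 + 1953x^2 + 1323x + 381
image of x^8: 24x^7 + 252x^6 + 1176x^5 + 3150x^4 + 5208x^3 + 5292x^2 + 3048x + 765
each image's coordinates form column j of the matrix


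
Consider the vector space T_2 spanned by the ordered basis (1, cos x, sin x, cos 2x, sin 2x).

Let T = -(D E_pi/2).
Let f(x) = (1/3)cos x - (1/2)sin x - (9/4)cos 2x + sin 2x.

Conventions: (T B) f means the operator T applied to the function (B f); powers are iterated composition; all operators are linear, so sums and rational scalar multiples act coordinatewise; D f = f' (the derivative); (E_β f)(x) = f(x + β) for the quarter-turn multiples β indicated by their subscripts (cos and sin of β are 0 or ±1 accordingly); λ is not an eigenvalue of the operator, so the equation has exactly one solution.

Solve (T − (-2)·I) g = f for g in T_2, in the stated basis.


write g with unknown coordinates in the stated basis and equate coefficients in (T − (-2)·I) g = f
solving from the highest basis element down gives g = (1/9)cos x - (1/6)sin x - (13/16)cos 2x - (5/16)sin 2x
check: T g = (1/9)cos x - (1/6)sin x - (5/8)cos 2x + (13/8)sin 2x
so T g − (-2)·g = (1/3)cos x - (1/2)sin x - (9/4)cos 2x + sin 2x = f ✓

g(x) = (1/9)cos x - (1/6)sin x - (13/16)cos 2x - (5/16)sin 2x


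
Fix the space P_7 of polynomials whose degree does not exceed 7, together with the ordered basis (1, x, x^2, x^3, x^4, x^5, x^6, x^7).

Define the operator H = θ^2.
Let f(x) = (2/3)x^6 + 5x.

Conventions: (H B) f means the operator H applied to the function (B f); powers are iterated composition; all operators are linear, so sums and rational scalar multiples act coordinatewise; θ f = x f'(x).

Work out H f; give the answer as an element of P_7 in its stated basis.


θ f = 4x^6 + 5x
θ θ f = 24x^6 + 5x

the image equals g(x) = 24x^6 + 5x


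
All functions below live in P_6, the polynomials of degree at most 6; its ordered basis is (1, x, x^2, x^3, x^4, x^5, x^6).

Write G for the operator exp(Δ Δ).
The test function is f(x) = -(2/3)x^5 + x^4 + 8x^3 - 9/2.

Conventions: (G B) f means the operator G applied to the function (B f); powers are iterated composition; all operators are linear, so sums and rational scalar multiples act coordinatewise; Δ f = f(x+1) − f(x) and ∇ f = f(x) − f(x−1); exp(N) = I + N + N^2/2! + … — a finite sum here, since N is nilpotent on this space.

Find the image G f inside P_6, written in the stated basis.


the result is g(x) = -(2/3)x^5 + x^4 - (16/3)x^3 - 28x^2 - (44/3)x - 61/2

order-1 term: -(40/3)x^3 - 28x^2 + (76/3)x + 42
order-2 term: -40x - 68
the series for exp(Δ Δ) f terminates at order 2
exp(Δ Δ) f = -(2/3)x^5 + x^4 - (16/3)x^3 - 28x^2 - (44/3)x - 61/2
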